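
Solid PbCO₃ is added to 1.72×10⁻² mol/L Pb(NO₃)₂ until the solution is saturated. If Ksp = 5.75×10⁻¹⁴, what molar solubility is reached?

3.34×10⁻¹² M

PbCO₃(s) ⇌ Pb²⁺(aq) + CO₃²⁻(aq)
With Pb²⁺ already at 1.72×10⁻² mol/L and s small, take [Pb²⁺] ≈ 1.72×10⁻² mol/L and [CO₃²⁻] = s.
Ksp = [Pb²⁺][CO₃²⁻] = (1.72×10⁻²)s
s = 5.75×10⁻¹⁴ / (1.72×10⁻²) = 3.34×10⁻¹²
s = 3.34×10⁻¹² mol/L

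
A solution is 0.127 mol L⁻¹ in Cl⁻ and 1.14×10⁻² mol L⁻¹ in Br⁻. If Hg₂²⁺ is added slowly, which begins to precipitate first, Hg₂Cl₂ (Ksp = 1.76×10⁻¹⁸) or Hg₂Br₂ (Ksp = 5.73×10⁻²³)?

Hg₂Br₂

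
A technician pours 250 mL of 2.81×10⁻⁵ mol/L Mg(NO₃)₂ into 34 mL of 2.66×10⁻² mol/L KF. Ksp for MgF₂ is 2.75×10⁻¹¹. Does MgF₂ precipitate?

The combined volume is 284 mL.
[Mg²⁺] = (2.81×10⁻⁵)(250)/284 = 2.47×10⁻⁵ mol/L
[F⁻] = (2.66×10⁻²)(34)/284 = 3.18×10⁻³ mol/L
Q = [Mg²⁺][F⁻]^2 = 2.51×10⁻¹⁰
Q = 2.51×10⁻¹⁰ > Ksp = 2.75×10⁻¹¹, so the solution is supersaturated and MgF₂ precipitates.

Yes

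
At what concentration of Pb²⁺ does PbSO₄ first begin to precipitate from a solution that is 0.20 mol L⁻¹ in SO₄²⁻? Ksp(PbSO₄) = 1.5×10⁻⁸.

Precipitation begins when Q = Ksp.
PbSO₄(s) ⇌ Pb²⁺(aq) + SO₄²⁻(aq)
Ksp = [Pb²⁺][SO₄²⁻] = [Pb²⁺](0.20)
[Pb²⁺] = 1.5×10⁻⁸ / (0.20) = 7.5×10⁻⁸
[Pb²⁺] = 7.5×10⁻⁸ mol L⁻¹

7.5×10⁻⁸ M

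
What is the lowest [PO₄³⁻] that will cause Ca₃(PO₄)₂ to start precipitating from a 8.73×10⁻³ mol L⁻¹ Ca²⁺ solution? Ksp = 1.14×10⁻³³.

4.14×10⁻¹⁴ M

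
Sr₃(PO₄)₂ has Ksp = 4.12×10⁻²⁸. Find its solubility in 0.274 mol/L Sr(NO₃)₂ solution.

7.08×10⁻¹⁴ M

Sr₃(PO₄)₂(s) ⇌ 3 Sr²⁺(aq) + 2 PO₄³⁻(aq)
The solution already contains Sr²⁺ at 0.274 mol/L. Let s be the molar solubility of Sr₃(PO₄)₂.
[Sr²⁺] ≈ 0.274 mol/L (common ion dominates); [PO₄³⁻] = 2s.
Ksp = [Sr²⁺]^3[PO₄³⁻]^2 = (0.274)^3(2s)^2
(2s)^2 = 4.12×10⁻²⁸ / (0.274)^3 = 2.00×10⁻²⁶
s = 7.08×10⁻¹⁴ mol/L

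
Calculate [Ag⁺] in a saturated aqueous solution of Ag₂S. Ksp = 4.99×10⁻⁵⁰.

Ag₂S(s) ⇌ 2 Ag⁺(aq) + S²⁻(aq)
For each mole of Ag₂S that dissolves per liter, [Ag⁺] = 2s and [S²⁻] = s; let s denote this solubility.
Ksp = [Ag⁺]^2[S²⁻] = (2s)^2 · s = 4s^3 = 4.99×10⁻⁵⁰
s = 2.32×10⁻¹⁷ mol L⁻¹
[Ag⁺] = 2s = 4.64×10⁻¹⁷ mol L⁻¹

4.64×10⁻¹⁷ M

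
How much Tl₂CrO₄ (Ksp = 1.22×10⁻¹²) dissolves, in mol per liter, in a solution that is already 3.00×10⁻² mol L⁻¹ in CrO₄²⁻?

Tl₂CrO₄(s) ⇌ 2 Tl⁺(aq) + CrO₄²⁻(aq)
Let s be the solubility of Tl₂CrO₄ here. The common ion gives [CrO₄²⁻] ≈ 3.00×10⁻² mol L⁻¹, and [Tl⁺] = 2s.
Ksp = [Tl⁺]^2[CrO₄²⁻] = (2s)^2(3.00×10⁻²)
(2s)^2 = 1.22×10⁻¹² / (3.00×10⁻²) = 4.07×10⁻¹¹
s = 3.19×10⁻⁶ mol L⁻¹

3.19×10⁻⁶ M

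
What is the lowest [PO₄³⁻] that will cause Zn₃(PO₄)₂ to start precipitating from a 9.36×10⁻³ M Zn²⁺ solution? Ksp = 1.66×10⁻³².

1.42×10⁻¹³ M

A salt starts to precipitate once the ion product Q reaches its Ksp.
Zn₃(PO₄)₂(s) ⇌ 3 Zn²⁺(aq) + 2 PO₄³⁻(aq)
Ksp = [Zn²⁺]^3[PO₄³⁻]^2 = [PO₄³⁻]^2(9.36×10⁻³)^3
[PO₄³⁻]^2 = 1.66×10⁻³² / (9.36×10⁻³)^3 = 2.02×10⁻²⁶
[PO₄³⁻] = 1.42×10⁻¹³ M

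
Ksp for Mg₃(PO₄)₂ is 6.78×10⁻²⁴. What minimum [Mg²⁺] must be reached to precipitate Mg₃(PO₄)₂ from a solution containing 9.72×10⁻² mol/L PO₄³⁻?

8.95×10⁻⁸ M

A salt starts to precipitate once the ion product Q reaches its Ksp.
Mg₃(PO₄)₂(s) ⇌ 3 Mg²⁺(aq) + 2 PO₄³⁻(aq)
Ksp = [Mg²⁺]^3[PO₄³⁻]^2 = [Mg²⁺]^3(9.72×10⁻²)^2
[Mg²⁺]^3 = 6.78×10⁻²⁴ / (9.72×10⁻²)^2 = 7.18×10⁻²²
[Mg²⁺] = 8.95×10⁻⁸ mol/L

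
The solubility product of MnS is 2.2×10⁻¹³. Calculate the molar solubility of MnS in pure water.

4.7×10⁻⁷ M

MnS(s) ⇌ Mn²⁺(aq) + S²⁻(aq)
Let s be the molar solubility. Then [Mn²⁺] = s and [S²⁻] = s.
Ksp = [Mn²⁺][S²⁻] = s · s = s^2
s^2 = 2.2×10⁻¹³
s = 4.7×10⁻⁷ mol/L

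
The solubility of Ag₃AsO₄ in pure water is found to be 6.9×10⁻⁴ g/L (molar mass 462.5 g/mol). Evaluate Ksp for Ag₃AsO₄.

s = (6.9×10⁻⁴ g L⁻¹)/(462.5 g mol⁻¹) = 1.492×10⁻⁶ M
Ag₃AsO₄(s) ⇌ 3 Ag⁺(aq) + AsO₄³⁻(aq)
For each mole of Ag₃AsO₄ that dissolves per liter, [Ag⁺] = 3s and [AsO₄³⁻] = s; let s denote this solubility.
Ksp = [Ag⁺]^3[AsO₄³⁻] = (3s)^3 · s = 27s^4
Ksp = 27 × (1.492×10⁻⁶)^4 = 1.3×10⁻²²

Ksp = 1.3×10⁻²²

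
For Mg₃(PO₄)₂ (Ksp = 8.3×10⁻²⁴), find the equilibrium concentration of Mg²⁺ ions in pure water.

2.8×10⁻⁵ M

Mg₃(PO₄)₂(s) ⇌ 3 Mg²⁺(aq) + 2 PO₄³⁻(aq)
Call the molar solubility s, so that [Mg²⁺] = 3s and [PO₄³⁻] = 2s.
Ksp = [Mg²⁺]^3[PO₄³⁻]^2 = (3s)^3 · (2s)^2 = 108s^5 = 8.3×10⁻²⁴
s = 9.5×10⁻⁶ mol/L
[Mg²⁺] = 3s = 2.8×10⁻⁵ mol/L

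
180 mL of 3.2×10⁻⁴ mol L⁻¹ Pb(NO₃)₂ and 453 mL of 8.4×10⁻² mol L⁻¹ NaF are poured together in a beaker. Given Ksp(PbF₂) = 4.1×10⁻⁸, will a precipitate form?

After mixing, V = 180 mL + 453 mL = 633 mL.
[Pb²⁺] = (3.2×10⁻⁴)(180)/633 = 9.1×10⁻⁵ mol L⁻¹
[F⁻] = (8.4×10⁻²)(453)/633 = 6.0×10⁻² mol L⁻¹
Q = [Pb²⁺][F⁻]^2 = 3.3×10⁻⁷
Because Q > Ksp (3.3×10⁻⁷ vs 4.1×10⁻⁸), a precipitate of PbF₂ forms.

Yes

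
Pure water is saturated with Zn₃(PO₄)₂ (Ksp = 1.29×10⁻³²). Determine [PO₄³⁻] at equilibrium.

3.28×10⁻⁷ M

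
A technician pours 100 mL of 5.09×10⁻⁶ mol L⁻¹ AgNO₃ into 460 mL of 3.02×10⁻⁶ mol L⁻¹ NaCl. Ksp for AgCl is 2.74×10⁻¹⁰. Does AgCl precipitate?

Total volume after mixing = 100 + 460 = 560 mL.
[Ag⁺] = (5.09×10⁻⁶)(100)/560 = 9.09×10⁻⁷ mol L⁻¹
[Cl⁻] = (3.02×10⁻⁶)(460)/560 = 2.48×10⁻⁶ mol L⁻¹
Q = [Ag⁺][Cl⁻] = 2.25×10⁻¹²
Q < Ksp (2.25×10⁻¹² vs 2.74×10⁻¹⁰); the solution remains unsaturated and no precipitate forms.

No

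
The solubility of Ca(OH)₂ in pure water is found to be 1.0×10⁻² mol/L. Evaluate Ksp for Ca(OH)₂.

Ksp = 4.0×10⁻⁶

Ca(OH)₂(s) ⇌ Ca²⁺(aq) + 2 OH⁻(aq)
For each mole of Ca(OH)₂ that dissolves per liter, [Ca²⁺] = s and [OH⁻] = 2s; let s denote this solubility.
Ksp = [Ca²⁺][OH⁻]^2 = s · (2s)^2 = 4s^3
Ksp = 4 × (1.0×10⁻²)^3 = 4.0×10⁻⁶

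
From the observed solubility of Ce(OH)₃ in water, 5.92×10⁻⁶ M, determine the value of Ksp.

Ce(OH)₃(s) ⇌ Ce³⁺(aq) + 3 OH⁻(aq)
For each mole of Ce(OH)₃ that dissolves per liter, [Ce³⁺] = s and [OH⁻] = 3s; let s denote this solubility.
Ksp = [Ce³⁺][OH⁻]^3 = s · (3s)^3 = 27s^4
Ksp = 27 × (5.92×10⁻⁶)^4 = 3.32×10⁻²⁰

Ksp = 3.32×10⁻²⁰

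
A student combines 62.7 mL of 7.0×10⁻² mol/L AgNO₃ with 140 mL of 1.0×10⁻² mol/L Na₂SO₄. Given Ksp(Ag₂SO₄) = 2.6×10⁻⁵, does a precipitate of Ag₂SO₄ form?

No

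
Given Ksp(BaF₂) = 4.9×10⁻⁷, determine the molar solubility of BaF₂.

BaF₂(s) ⇌ Ba²⁺(aq) + 2 F⁻(aq)
If s mol/L of BaF₂ dissolves, [Ba²⁺] = s and [F⁻] = 2s.
Ksp = [Ba²⁺][F⁻]^2 = s · (2s)^2 = 4s^3
4s^3 = 4.9×10⁻⁷  ⇒  s^3 = 1.2×10⁻⁷
Taking the 3rd root, s = 5.0×10⁻³ mol L⁻¹.

5.0×10⁻³ M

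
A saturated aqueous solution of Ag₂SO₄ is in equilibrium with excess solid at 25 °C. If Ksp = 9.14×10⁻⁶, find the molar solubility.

1.32×10⁻² M

Ag₂SO₄(s) ⇌ 2 Ag⁺(aq) + SO₄²⁻(aq)
Let s be the molar solubility. Then [Ag⁺] = 2s and [SO₄²⁻] = s.
Ksp = [Ag⁺]^2[SO₄²⁻] = (2s)^2 · s = 4s^3
4s^3 = 9.14×10⁻⁶  ⇒  s^3 = 2.29×10⁻⁶
s = (2.29×10⁻⁶)^(1/3) = 1.32×10⁻² mol L⁻¹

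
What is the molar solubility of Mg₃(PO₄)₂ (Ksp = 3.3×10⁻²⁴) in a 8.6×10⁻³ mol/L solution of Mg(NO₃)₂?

Mg₃(PO₄)₂(s) ⇌ 3 Mg²⁺(aq) + 2 PO₄³⁻(aq)
Let s be the solubility of Mg₃(PO₄)₂ here. The common ion gives [Mg²⁺] ≈ 8.6×10⁻³ mol/L, and [PO₄³⁻] = 2s.
Ksp = [Mg²⁺]^3[PO₄³⁻]^2 = (8.6×10⁻³)^3(2s)^2
(2s)^2 = 3.3×10⁻²⁴ / (8.6×10⁻³)^3 = 5.2×10⁻¹⁸
s = 1.1×10⁻⁹ mol/L

1.1×10⁻⁹ M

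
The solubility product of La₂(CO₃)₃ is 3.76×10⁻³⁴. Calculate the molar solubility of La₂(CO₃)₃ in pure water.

La₂(CO₃)₃(s) ⇌ 2 La³⁺(aq) + 3 CO₃²⁻(aq)
If s mol/L of La₂(CO₃)₃ dissolves, [La³⁺] = 2s and [CO₃²⁻] = 3s.
Ksp = [La³⁺]^2[CO₃²⁻]^3 = (2s)^2 · (3s)^3 = 108s^5
108s^5 = 3.76×10⁻³⁴  ⇒  s^5 = 3.48×10⁻³⁶
s = 8.10×10⁻⁸ mol L⁻¹

8.10×10⁻⁸ M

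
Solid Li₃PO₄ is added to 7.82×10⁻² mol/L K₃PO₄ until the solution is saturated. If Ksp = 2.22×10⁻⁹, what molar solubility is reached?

Li₃PO₄(s) ⇌ 3 Li⁺(aq) + PO₄³⁻(aq)
Let s be the solubility of Li₃PO₄ here. The common ion gives [PO₄³⁻] ≈ 7.82×10⁻² mol/L, and [Li⁺] = 3s.
Ksp = [Li⁺]^3[PO₄³⁻] = (3s)^3(7.82×10⁻²)
(3s)^3 = 2.22×10⁻⁹ / (7.82×10⁻²) = 2.84×10⁻⁸
s = 1.02×10⁻³ mol/L

1.02×10⁻³ M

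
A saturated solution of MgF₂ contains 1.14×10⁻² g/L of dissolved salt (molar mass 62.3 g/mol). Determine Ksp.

Molar solubility s = (1.14×10⁻² g/L) / (62.3 g/mol) = 1.8299×10⁻⁴ mol/L
MgF₂(s) ⇌ Mg²⁺(aq) + 2 F⁻(aq)
Let s be the molar solubility. Then [Mg²⁺] = s and [F⁻] = 2s.
Ksp = [Mg²⁺][F⁻]^2 = s · (2s)^2 = 4s^3
Ksp = 4 × (1.8299×10⁻⁴)^3 = 2.45×10⁻¹¹

Ksp = 2.45×10⁻¹¹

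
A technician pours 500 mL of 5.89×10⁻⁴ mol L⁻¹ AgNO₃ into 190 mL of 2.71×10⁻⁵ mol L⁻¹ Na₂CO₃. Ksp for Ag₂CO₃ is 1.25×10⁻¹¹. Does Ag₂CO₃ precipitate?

No

After mixing, V = 500 mL + 190 mL = 690 mL.
[Ag⁺] = (5.89×10⁻⁴)(500)/690 = 4.27×10⁻⁴ mol L⁻¹
[CO₃²⁻] = (2.71×10⁻⁵)(190)/690 = 7.46×10⁻⁶ mol L⁻¹
Q = [Ag⁺]^2[CO₃²⁻] = 1.36×10⁻¹²
Since Q (1.36×10⁻¹²) is less than Ksp (1.25×10⁻¹¹), no Ag₂CO₃ precipitates.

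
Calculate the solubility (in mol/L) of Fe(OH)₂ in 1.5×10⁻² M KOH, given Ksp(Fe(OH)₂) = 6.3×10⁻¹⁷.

2.8×10⁻¹³ M

Fe(OH)₂(s) ⇌ Fe²⁺(aq) + 2 OH⁻(aq)
The solution already contains OH⁻ at 1.5×10⁻² M. Let s be the molar solubility of Fe(OH)₂.
[OH⁻] ≈ 1.5×10⁻² M (common ion dominates); [Fe²⁺] = s.
Ksp = [Fe²⁺][OH⁻]^2 = s(1.5×10⁻²)^2
s = 6.3×10⁻¹⁷ / (1.5×10⁻²)^2 = 2.8×10⁻¹³
s = 2.8×10⁻¹³ M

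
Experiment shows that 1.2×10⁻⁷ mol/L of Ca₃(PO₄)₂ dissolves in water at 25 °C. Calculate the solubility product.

Ksp = 2.7×10⁻³³

Ca₃(PO₄)₂(s) ⇌ 3 Ca²⁺(aq) + 2 PO₄³⁻(aq)
If s mol/L of Ca₃(PO₄)₂ dissolves, [Ca²⁺] = 3s and [PO₄³⁻] = 2s.
Ksp = [Ca²⁺]^3[PO₄³⁻]^2 = (3s)^3 · (2s)^2 = 108s^5
Ksp = 108 × (1.2×10⁻⁷)^5 = 2.7×10⁻³³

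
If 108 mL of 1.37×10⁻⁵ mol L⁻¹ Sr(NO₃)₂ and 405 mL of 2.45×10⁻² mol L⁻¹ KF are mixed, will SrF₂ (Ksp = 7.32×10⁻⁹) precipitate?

Total volume after mixing = 108 + 405 = 513 mL.
[Sr²⁺] = (1.37×10⁻⁵)(108)/513 = 2.88×10⁻⁶ mol L⁻¹
[F⁻] = (2.45×10⁻²)(405)/513 = 1.93×10⁻² mol L⁻¹
Q = [Sr²⁺][F⁻]^2 = 1.08×10⁻⁹
Q = 1.08×10⁻⁹ < Ksp = 7.32×10⁻⁹, so the solution is unsaturated and no precipitate forms.

No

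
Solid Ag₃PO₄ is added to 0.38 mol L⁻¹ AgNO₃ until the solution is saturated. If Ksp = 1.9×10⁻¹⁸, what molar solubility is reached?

3.5×10⁻¹⁷ M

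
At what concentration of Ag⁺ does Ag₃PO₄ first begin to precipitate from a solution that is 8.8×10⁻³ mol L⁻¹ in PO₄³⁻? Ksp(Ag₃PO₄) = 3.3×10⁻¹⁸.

Each salt precipitates once Q = Ksp for that salt.
Ag₃PO₄(s) ⇌ 3 Ag⁺(aq) + PO₄³⁻(aq)
Ksp = [Ag⁺]^3[PO₄³⁻] = [Ag⁺]^3(8.8×10⁻³)
[Ag⁺]^3 = 3.3×10⁻¹⁸ / (8.8×10⁻³) = 3.8×10⁻¹⁶
[Ag⁺] = 7.2×10⁻⁶ mol L⁻¹

7.2×10⁻⁶ M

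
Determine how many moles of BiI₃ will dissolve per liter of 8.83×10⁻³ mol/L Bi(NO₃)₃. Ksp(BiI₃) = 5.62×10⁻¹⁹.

1.33×10⁻⁶ M

BiI₃(s) ⇌ Bi³⁺(aq) + 3 I⁻(aq)
Let s be the solubility of BiI₃ here. The common ion gives [Bi³⁺] ≈ 8.83×10⁻³ mol/L, and [I⁻] = 3s.
Ksp = [Bi³⁺][I⁻]^3 = (8.83×10⁻³)(3s)^3
(3s)^3 = 5.62×10⁻¹⁹ / (8.83×10⁻³) = 6.36×10⁻¹⁷
s = 1.33×10⁻⁶ mol/L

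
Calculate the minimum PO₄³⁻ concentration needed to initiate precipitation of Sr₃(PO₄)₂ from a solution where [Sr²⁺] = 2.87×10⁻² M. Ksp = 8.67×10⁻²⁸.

6.06×10⁻¹² M

The threshold for precipitation is Q = Ksp.
Sr₃(PO₄)₂(s) ⇌ 3 Sr²⁺(aq) + 2 PO₄³⁻(aq)
Ksp = [Sr²⁺]^3[PO₄³⁻]^2 = [PO₄³⁻]^2(2.87×10⁻²)^3
[PO₄³⁻]^2 = 8.67×10⁻²⁸ / (2.87×10⁻²)^3 = 3.67×10⁻²³
[PO₄³⁻] = 6.06×10⁻¹² M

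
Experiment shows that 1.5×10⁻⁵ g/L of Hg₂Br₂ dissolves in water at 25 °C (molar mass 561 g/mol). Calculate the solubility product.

Ksp = 7.6×10⁻²³

s = (1.5×10⁻⁵ g L⁻¹)/(561 g mol⁻¹) = 2.674×10⁻⁸ M
Hg₂Br₂(s) ⇌ Hg₂²⁺(aq) + 2 Br⁻(aq)
Call the molar solubility s, so that [Hg₂²⁺] = s and [Br⁻] = 2s.
Ksp = [Hg₂²⁺][Br⁻]^2 = s · (2s)^2 = 4s^3
Ksp = 4 × (2.674×10⁻⁸)^3 = 7.6×10⁻²³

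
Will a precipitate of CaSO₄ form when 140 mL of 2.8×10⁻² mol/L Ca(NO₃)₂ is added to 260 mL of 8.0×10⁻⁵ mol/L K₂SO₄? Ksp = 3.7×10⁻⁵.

No

After mixing, V = 140 mL + 260 mL = 400 mL.
[Ca²⁺] = (2.8×10⁻²)(140)/400 = 9.8×10⁻³ mol/L
[SO₄²⁻] = (8.0×10⁻⁵)(260)/400 = 5.2×10⁻⁵ mol/L
Q = [Ca²⁺][SO₄²⁻] = 5.1×10⁻⁷
Q < Ksp (5.1×10⁻⁷ vs 3.7×10⁻⁵); the solution remains unsaturated and no precipitate forms.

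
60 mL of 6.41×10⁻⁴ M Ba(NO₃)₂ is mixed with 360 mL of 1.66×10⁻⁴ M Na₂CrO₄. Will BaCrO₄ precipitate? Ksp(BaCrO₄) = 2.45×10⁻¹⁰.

Yes

The combined volume is 420 mL.
[Ba²⁺] = (6.41×10⁻⁴)(60)/420 = 9.16×10⁻⁵ M
[CrO₄²⁻] = (1.66×10⁻⁴)(360)/420 = 1.42×10⁻⁴ M
Q = [Ba²⁺][CrO₄²⁻] = 1.30×10⁻⁸
Since Q (1.30×10⁻⁸) exceeds Ksp (2.45×10⁻¹⁰), BaCrO₄ will precipitate.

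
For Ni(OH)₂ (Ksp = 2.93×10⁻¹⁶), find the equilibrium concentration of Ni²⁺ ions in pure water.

4.18×10⁻⁶ M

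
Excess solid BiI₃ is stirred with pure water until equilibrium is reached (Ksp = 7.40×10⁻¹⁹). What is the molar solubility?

1.29×10⁻⁵ M

BiI₃(s) ⇌ Bi³⁺(aq) + 3 I⁻(aq)
If s mol/L of BiI₃ dissolves, [Bi³⁺] = s and [I⁻] = 3s.
Ksp = [Bi³⁺][I⁻]^3 = s · (3s)^3 = 27s^4
27s^4 = 7.40×10⁻¹⁹  ⇒  s^4 = 2.74×10⁻²⁰
s = (2.74×10⁻²⁰)^(1/4) = 1.29×10⁻⁵ mol L⁻¹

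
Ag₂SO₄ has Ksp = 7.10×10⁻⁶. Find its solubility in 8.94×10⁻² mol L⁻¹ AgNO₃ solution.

8.88×10⁻⁴ M

Ag₂SO₄(s) ⇌ 2 Ag⁺(aq) + SO₄²⁻(aq)
Ag⁺ is already present at 8.94×10⁻² mol L⁻¹. If s mol/L of Ag₂SO₄ dissolves, [SO₄²⁻] = s while [Ag⁺] ≈ 8.94×10⁻² mol L⁻¹.
Ksp = [Ag⁺]^2[SO₄²⁻] = (8.94×10⁻²)^2s
s = 7.10×10⁻⁶ / (8.94×10⁻²)^2 = 8.88×10⁻⁴
s = 8.88×10⁻⁴ mol L⁻¹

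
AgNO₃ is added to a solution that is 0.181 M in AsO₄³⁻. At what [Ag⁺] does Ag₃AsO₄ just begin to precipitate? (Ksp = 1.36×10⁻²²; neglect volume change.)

The threshold for precipitation is Q = Ksp.
Ag₃AsO₄(s) ⇌ 3 Ag⁺(aq) + AsO₄³⁻(aq)
Ksp = [Ag⁺]^3[AsO₄³⁻] = [Ag⁺]^3(0.181)
[Ag⁺]^3 = 1.36×10⁻²² / (0.181) = 7.51×10⁻²²
[Ag⁺] = 9.09×10⁻⁸ M

9.09×10⁻⁸ M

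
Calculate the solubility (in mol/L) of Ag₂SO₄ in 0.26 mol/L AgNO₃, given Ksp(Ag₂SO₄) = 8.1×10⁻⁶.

1.2×10⁻⁴ M

Ag₂SO₄(s) ⇌ 2 Ag⁺(aq) + SO₄²⁻(aq)
Let s be the solubility of Ag₂SO₄ here. The common ion gives [Ag⁺] ≈ 0.26 mol/L, and [SO₄²⁻] = s.
Ksp = [Ag⁺]^2[SO₄²⁻] = (0.26)^2s
s = 8.1×10⁻⁶ / (0.26)^2 = 1.2×10⁻⁴
s = 1.2×10⁻⁴ mol/L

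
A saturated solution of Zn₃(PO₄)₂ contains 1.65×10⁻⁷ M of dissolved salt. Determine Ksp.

Ksp = 1.32×10⁻³²

Zn₃(PO₄)₂(s) ⇌ 3 Zn²⁺(aq) + 2 PO₄³⁻(aq)
If s mol/L of Zn₃(PO₄)₂ dissolves, [Zn²⁺] = 3s and [PO₄³⁻] = 2s.
Ksp = [Zn²⁺]^3[PO₄³⁻]^2 = (3s)^3 · (2s)^2 = 108s^5
Ksp = 108 × (1.65×10⁻⁷)^5 = 1.32×10⁻³²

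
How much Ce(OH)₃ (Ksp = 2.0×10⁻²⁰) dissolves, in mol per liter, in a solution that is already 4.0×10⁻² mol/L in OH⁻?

Ce(OH)₃(s) ⇌ Ce³⁺(aq) + 3 OH⁻(aq)
With OH⁻ already at 4.0×10⁻² mol/L and s small, take [OH⁻] ≈ 4.0×10⁻² mol/L and [Ce³⁺] = s.
Ksp = [Ce³⁺][OH⁻]^3 = s(4.0×10⁻²)^3
s = 2.0×10⁻²⁰ / (4.0×10⁻²)^3 = 3.1×10⁻¹⁶
s = 3.1×10⁻¹⁶ mol/L

3.1×10⁻¹⁶ M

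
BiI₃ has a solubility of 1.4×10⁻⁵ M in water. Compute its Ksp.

BiI₃(s) ⇌ Bi³⁺(aq) + 3 I⁻(aq)
Let s be the molar solubility. Then [Bi³⁺] = s and [I⁻] = 3s.
Ksp = [Bi³⁺][I⁻]^3 = s · (3s)^3 = 27s^4
Ksp = 27 × (1.4×10⁻⁵)^4 = 1.0×10⁻¹⁸

Ksp = 1.0×10⁻¹⁸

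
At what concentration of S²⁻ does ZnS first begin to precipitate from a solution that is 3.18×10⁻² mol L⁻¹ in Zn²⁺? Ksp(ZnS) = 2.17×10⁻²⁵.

6.82×10⁻²⁴ M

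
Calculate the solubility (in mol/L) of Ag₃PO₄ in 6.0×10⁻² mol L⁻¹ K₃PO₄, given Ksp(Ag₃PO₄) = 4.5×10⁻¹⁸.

1.4×10⁻⁶ M

Ag₃PO₄(s) ⇌ 3 Ag⁺(aq) + PO₄³⁻(aq)
PO₄³⁻ is already present at 6.0×10⁻² mol L⁻¹. If s mol/L of Ag₃PO₄ dissolves, [Ag⁺] = 3s while [PO₄³⁻] ≈ 6.0×10⁻² mol L⁻¹.
Ksp = [Ag⁺]^3[PO₄³⁻] = (3s)^3(6.0×10⁻²)
(3s)^3 = 4.5×10⁻¹⁸ / (6.0×10⁻²) = 7.5×10⁻¹⁷
s = 1.4×10⁻⁶ mol L⁻¹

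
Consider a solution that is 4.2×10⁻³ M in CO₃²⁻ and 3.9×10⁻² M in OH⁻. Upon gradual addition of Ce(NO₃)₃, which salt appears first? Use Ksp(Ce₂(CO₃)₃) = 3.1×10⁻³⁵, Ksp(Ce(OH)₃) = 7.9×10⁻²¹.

Ce(OH)₃

The threshold for precipitation is Q = Ksp.
For Ce₂(CO₃)₃: [Ce³⁺] = (Ksp/[CO₃²⁻]^3)^(1/2) = 2.0×10⁻¹⁴ M
For Ce(OH)₃: [Ce³⁺] = (Ksp/[OH⁻]^3) = 1.3×10⁻¹⁶ M
Since Ce(OH)₃ needs less Ce³⁺ to reach saturation, it precipitates first.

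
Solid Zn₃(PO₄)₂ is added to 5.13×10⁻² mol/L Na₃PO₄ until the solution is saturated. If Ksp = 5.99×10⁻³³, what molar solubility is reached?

4.38×10⁻¹¹ M

Zn₃(PO₄)₂(s) ⇌ 3 Zn²⁺(aq) + 2 PO₄³⁻(aq)
PO₄³⁻ is already present at 5.13×10⁻² mol/L. If s mol/L of Zn₃(PO₄)₂ dissolves, [Zn²⁺] = 3s while [PO₄³⁻] ≈ 5.13×10⁻² mol/L.
Ksp = [Zn²⁺]^3[PO₄³⁻]^2 = (3s)^3(5.13×10⁻²)^2
(3s)^3 = 5.99×10⁻³³ / (5.13×10⁻²)^2 = 2.28×10⁻³⁰
s = 4.38×10⁻¹¹ mol/L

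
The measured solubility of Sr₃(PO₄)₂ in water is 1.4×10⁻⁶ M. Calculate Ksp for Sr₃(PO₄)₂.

Ksp = 5.8×10⁻²⁸

Sr₃(PO₄)₂(s) ⇌ 3 Sr²⁺(aq) + 2 PO₄³⁻(aq)
Call the molar solubility s, so that [Sr²⁺] = 3s and [PO₄³⁻] = 2s.
Ksp = [Sr²⁺]^3[PO₄³⁻]^2 = (3s)^3 · (2s)^2 = 108s^5
Ksp = 108 × (1.4×10⁻⁶)^5 = 5.8×10⁻²⁸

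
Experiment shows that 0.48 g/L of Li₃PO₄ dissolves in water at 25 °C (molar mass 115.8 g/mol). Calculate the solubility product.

Molar solubility s = (0.48 g/L) / (115.8 g/mol) = 4.145×10⁻³ mol/L
Li₃PO₄(s) ⇌ 3 Li⁺(aq) + PO₄³⁻(aq)
With molar solubility s: [Li⁺] = 3s, [PO₄³⁻] = s.
Ksp = [Li⁺]^3[PO₄³⁻] = (3s)^3 · s = 27s^4
Ksp = 27 × (4.145×10⁻³)^4 = 8.0×10⁻⁹

Ksp = 8.0×10⁻⁹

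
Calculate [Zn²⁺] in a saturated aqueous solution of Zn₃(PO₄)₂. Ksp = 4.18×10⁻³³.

3.93×10⁻⁷ M

Zn₃(PO₄)₂(s) ⇌ 3 Zn²⁺(aq) + 2 PO₄³⁻(aq)
With molar solubility s: [Zn²⁺] = 3s, [PO₄³⁻] = 2s.
Ksp = [Zn²⁺]^3[PO₄³⁻]^2 = (3s)^3 · (2s)^2 = 108s^5 = 4.18×10⁻³³
s = 1.31×10⁻⁷ M
[Zn²⁺] = 3s = 3.93×10⁻⁷ M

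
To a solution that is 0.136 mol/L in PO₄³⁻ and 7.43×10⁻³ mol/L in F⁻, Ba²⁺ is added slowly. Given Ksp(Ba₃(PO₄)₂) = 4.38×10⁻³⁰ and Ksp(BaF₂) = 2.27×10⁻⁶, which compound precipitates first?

Each salt precipitates once Q = Ksp for that salt.
For Ba₃(PO₄)₂: [Ba²⁺] = (Ksp/[PO₄³⁻]^2)^(1/3) = 6.19×10⁻¹⁰ mol/L
For BaF₂: [Ba²⁺] = (Ksp/[F⁻]^2) = 4.11×10⁻² mol/L
The smaller threshold [Ba²⁺] is reached first, so Ba₃(PO₄)₂ precipitates first.

Ba₃(PO₄)₂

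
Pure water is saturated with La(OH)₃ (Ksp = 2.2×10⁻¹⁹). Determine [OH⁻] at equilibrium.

2.9×10⁻⁵ M

La(OH)₃(s) ⇌ La³⁺(aq) + 3 OH⁻(aq)
Call the molar solubility s, so that [La³⁺] = s and [OH⁻] = 3s.
Ksp = [La³⁺][OH⁻]^3 = s · (3s)^3 = 27s^4 = 2.2×10⁻¹⁹
s = 9.5×10⁻⁶ mol L⁻¹
[OH⁻] = 3s = 2.9×10⁻⁵ mol L⁻¹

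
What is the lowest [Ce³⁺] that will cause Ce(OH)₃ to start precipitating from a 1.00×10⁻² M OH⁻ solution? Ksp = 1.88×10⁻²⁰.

1.88×10⁻¹⁴ M

A salt starts to precipitate once the ion product Q reaches its Ksp.
Ce(OH)₃(s) ⇌ Ce³⁺(aq) + 3 OH⁻(aq)
Ksp = [Ce³⁺][OH⁻]^3 = [Ce³⁺](1.00×10⁻²)^3
[Ce³⁺] = 1.88×10⁻²⁰ / (1.00×10⁻²)^3 = 1.88×10⁻¹⁴
[Ce³⁺] = 1.88×10⁻¹⁴ M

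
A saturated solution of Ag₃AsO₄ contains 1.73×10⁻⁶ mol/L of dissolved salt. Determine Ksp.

Ag₃AsO₄(s) ⇌ 3 Ag⁺(aq) + AsO₄³⁻(aq)
Let s be the molar solubility. Then [Ag⁺] = 3s and [AsO₄³⁻] = s.
Ksp = [Ag⁺]^3[AsO₄³⁻] = (3s)^3 · s = 27s^4
Ksp = 27 × (1.73×10⁻⁶)^4 = 2.42×10⁻²²

Ksp = 2.42×10⁻²²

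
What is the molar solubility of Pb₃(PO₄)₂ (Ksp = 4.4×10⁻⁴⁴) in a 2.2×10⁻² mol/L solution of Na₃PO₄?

Pb₃(PO₄)₂(s) ⇌ 3 Pb²⁺(aq) + 2 PO₄³⁻(aq)
With PO₄³⁻ already at 2.2×10⁻² mol/L and s small, take [PO₄³⁻] ≈ 2.2×10⁻² mol/L and [Pb²⁺] = 3s.
Ksp = [Pb²⁺]^3[PO₄³⁻]^2 = (3s)^3(2.2×10⁻²)^2
(3s)^3 = 4.4×10⁻⁴⁴ / (2.2×10⁻²)^2 = 9.1×10⁻⁴¹
s = 1.5×10⁻¹⁴ mol/L

1.5×10⁻¹⁴ M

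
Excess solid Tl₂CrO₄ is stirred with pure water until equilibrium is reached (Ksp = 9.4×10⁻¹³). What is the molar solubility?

6.2×10⁻⁵ M

Tl₂CrO₄(s) ⇌ 2 Tl⁺(aq) + CrO₄²⁻(aq)
If s mol/L of Tl₂CrO₄ dissolves, [Tl⁺] = 2s and [CrO₄²⁻] = s.
Ksp = [Tl⁺]^2[CrO₄²⁻] = (2s)^2 · s = 4s^3
4s^3 = 9.4×10⁻¹³  ⇒  s^3 = 2.4×10⁻¹³
s = (2.4×10⁻¹³)^(1/3) = 6.2×10⁻⁵ mol/L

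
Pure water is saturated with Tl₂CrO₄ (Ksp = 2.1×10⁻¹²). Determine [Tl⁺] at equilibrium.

1.6×10⁻⁴ M

Tl₂CrO₄(s) ⇌ 2 Tl⁺(aq) + CrO₄²⁻(aq)
Call the molar solubility s, so that [Tl⁺] = 2s and [CrO₄²⁻] = s.
Ksp = [Tl⁺]^2[CrO₄²⁻] = (2s)^2 · s = 4s^3 = 2.1×10⁻¹²
s = 8.1×10⁻⁵ M
[Tl⁺] = 2s = 1.6×10⁻⁴ M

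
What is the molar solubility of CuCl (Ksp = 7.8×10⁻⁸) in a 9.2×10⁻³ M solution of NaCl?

8.5×10⁻⁶ M

CuCl(s) ⇌ Cu⁺(aq) + Cl⁻(aq)
With Cl⁻ already at 9.2×10⁻³ M and s small, take [Cl⁻] ≈ 9.2×10⁻³ M and [Cu⁺] = s.
Ksp = [Cu⁺][Cl⁻] = s(9.2×10⁻³)
s = 7.8×10⁻⁸ / (9.2×10⁻³) = 8.5×10⁻⁶
s = 8.5×10⁻⁶ M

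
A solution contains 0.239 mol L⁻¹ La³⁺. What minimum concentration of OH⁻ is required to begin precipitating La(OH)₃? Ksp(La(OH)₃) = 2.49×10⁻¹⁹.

1.01×10⁻⁶ M

The threshold for precipitation is Q = Ksp.
La(OH)₃(s) ⇌ La³⁺(aq) + 3 OH⁻(aq)
Ksp = [La³⁺][OH⁻]^3 = [OH⁻]^3(0.239)
[OH⁻]^3 = 2.49×10⁻¹⁹ / (0.239) = 1.04×10⁻¹⁸
[OH⁻] = 1.01×10⁻⁶ mol L⁻¹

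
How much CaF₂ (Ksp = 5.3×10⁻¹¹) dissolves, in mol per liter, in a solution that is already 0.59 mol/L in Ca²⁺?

CaF₂(s) ⇌ Ca²⁺(aq) + 2 F⁻(aq)
Ca²⁺ is already present at 0.59 mol/L. If s mol/L of CaF₂ dissolves, [F⁻] = 2s while [Ca²⁺] ≈ 0.59 mol/L.
Ksp = [Ca²⁺][F⁻]^2 = (0.59)(2s)^2
(2s)^2 = 5.3×10⁻¹¹ / (0.59) = 9.0×10⁻¹¹
s = 4.7×10⁻⁶ mol/L

4.7×10⁻⁶ M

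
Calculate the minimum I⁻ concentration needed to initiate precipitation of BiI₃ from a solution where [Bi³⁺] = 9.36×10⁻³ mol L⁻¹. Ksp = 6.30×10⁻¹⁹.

4.07×10⁻⁶ M

A salt starts to precipitate once the ion product Q reaches its Ksp.
BiI₃(s) ⇌ Bi³⁺(aq) + 3 I⁻(aq)
Ksp = [Bi³⁺][I⁻]^3 = [I⁻]^3(9.36×10⁻³)
[I⁻]^3 = 6.30×10⁻¹⁹ / (9.36×10⁻³) = 6.73×10⁻¹⁷
[I⁻] = 4.07×10⁻⁶ mol L⁻¹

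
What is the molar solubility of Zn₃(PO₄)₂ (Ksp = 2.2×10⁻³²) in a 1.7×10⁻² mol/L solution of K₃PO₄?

Zn₃(PO₄)₂(s) ⇌ 3 Zn²⁺(aq) + 2 PO₄³⁻(aq)
The solution already contains PO₄³⁻ at 1.7×10⁻² mol/L. Let s be the molar solubility of Zn₃(PO₄)₂.
[PO₄³⁻] ≈ 1.7×10⁻² mol/L (common ion dominates); [Zn²⁺] = 3s.
Ksp = [Zn²⁺]^3[PO₄³⁻]^2 = (3s)^3(1.7×10⁻²)^2
(3s)^3 = 2.2×10⁻³² / (1.7×10⁻²)^2 = 7.6×10⁻²⁹
s = 1.4×10⁻¹⁰ mol/L

1.4×10⁻¹⁰ M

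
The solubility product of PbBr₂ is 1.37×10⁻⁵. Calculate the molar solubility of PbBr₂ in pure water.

1.51×10⁻² M

PbBr₂(s) ⇌ Pb²⁺(aq) + 2 Br⁻(aq)
For each mole of PbBr₂ that dissolves per liter, [Pb²⁺] = s and [Br⁻] = 2s; let s denote this solubility.
Ksp = [Pb²⁺][Br⁻]^2 = s · (2s)^2 = 4s^3
4s^3 = 1.37×10⁻⁵  ⇒  s^3 = 3.43×10⁻⁶
s = 1.51×10⁻² M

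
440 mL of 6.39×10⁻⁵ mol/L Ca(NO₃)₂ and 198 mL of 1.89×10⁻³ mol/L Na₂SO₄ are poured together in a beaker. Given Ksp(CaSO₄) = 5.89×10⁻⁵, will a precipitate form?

Total volume after mixing = 440 + 198 = 638 mL.
[Ca²⁺] = (6.39×10⁻⁵)(440)/638 = 4.41×10⁻⁵ mol/L
[SO₄²⁻] = (1.89×10⁻³)(198)/638 = 5.87×10⁻⁴ mol/L
Q = [Ca²⁺][SO₄²⁻] = 2.58×10⁻⁸
Q < Ksp (2.58×10⁻⁸ vs 5.89×10⁻⁵); the solution remains unsaturated and no precipitate forms.

No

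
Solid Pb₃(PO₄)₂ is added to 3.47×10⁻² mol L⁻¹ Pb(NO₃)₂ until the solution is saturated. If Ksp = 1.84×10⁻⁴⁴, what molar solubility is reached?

1.05×10⁻²⁰ M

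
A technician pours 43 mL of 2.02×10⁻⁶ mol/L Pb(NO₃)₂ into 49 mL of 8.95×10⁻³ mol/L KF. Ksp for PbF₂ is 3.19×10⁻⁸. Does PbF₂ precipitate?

After mixing, V = 43 mL + 49 mL = 92 mL.
[Pb²⁺] = (2.02×10⁻⁶)(43)/92 = 9.44×10⁻⁷ mol/L
[F⁻] = (8.95×10⁻³)(49)/92 = 4.77×10⁻³ mol/L
Q = [Pb²⁺][F⁻]^2 = 2.15×10⁻¹¹
Since Q (2.15×10⁻¹¹) is less than Ksp (3.19×10⁻⁸), no PbF₂ precipitates.

No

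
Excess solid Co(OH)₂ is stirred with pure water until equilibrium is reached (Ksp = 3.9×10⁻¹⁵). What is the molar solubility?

Co(OH)₂(s) ⇌ Co²⁺(aq) + 2 OH⁻(aq)
Let s be the molar solubility. Then [Co²⁺] = s and [OH⁻] = 2s.
Ksp = [Co²⁺][OH⁻]^2 = s · (2s)^2 = 4s^3
4s^3 = 3.9×10⁻¹⁵  ⇒  s^3 = 9.8×10⁻¹⁶
Taking the 3rd root, s = 9.9×10⁻⁶ M.

9.9×10⁻⁶ M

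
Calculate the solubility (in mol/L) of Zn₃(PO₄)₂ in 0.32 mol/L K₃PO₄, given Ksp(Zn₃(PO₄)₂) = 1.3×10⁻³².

Zn₃(PO₄)₂(s) ⇌ 3 Zn²⁺(aq) + 2 PO₄³⁻(aq)
PO₄³⁻ is already present at 0.32 mol/L. If s mol/L of Zn₃(PO₄)₂ dissolves, [Zn²⁺] = 3s while [PO₄³⁻] ≈ 0.32 mol/L.
Ksp = [Zn²⁺]^3[PO₄³⁻]^2 = (3s)^3(0.32)^2
(3s)^3 = 1.3×10⁻³² / (0.32)^2 = 1.3×10⁻³¹
s = 1.7×10⁻¹¹ mol/L

1.7×10⁻¹¹ M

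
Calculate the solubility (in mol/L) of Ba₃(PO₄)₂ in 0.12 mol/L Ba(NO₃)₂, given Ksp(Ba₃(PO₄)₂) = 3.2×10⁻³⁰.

Ba₃(PO₄)₂(s) ⇌ 3 Ba²⁺(aq) + 2 PO₄³⁻(aq)
With Ba²⁺ already at 0.12 mol/L and s small, take [Ba²⁺] ≈ 0.12 mol/L and [PO₄³⁻] = 2s.
Ksp = [Ba²⁺]^3[PO₄³⁻]^2 = (0.12)^3(2s)^2
(2s)^2 = 3.2×10⁻³⁰ / (0.12)^3 = 1.9×10⁻²⁷
s = 2.2×10⁻¹⁴ mol/L

2.2×10⁻¹⁴ M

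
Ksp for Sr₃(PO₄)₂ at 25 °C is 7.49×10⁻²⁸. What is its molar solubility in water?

Sr₃(PO₄)₂(s) ⇌ 3 Sr²⁺(aq) + 2 PO₄³⁻(aq)
Let s be the molar solubility. Then [Sr²⁺] = 3s and [PO₄³⁻] = 2s.
Ksp = [Sr²⁺]^3[PO₄³⁻]^2 = (3s)^3 · (2s)^2 = 108s^5
108s^5 = 7.49×10⁻²⁸  ⇒  s^5 = 6.94×10⁻³⁰
s = 1.47×10⁻⁶ M

1.47×10⁻⁶ M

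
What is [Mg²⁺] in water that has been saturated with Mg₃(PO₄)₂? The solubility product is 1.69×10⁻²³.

3.28×10⁻⁵ M

Mg₃(PO₄)₂(s) ⇌ 3 Mg²⁺(aq) + 2 PO₄³⁻(aq)
For each mole of Mg₃(PO₄)₂ that dissolves per liter, [Mg²⁺] = 3s and [PO₄³⁻] = 2s; let s denote this solubility.
Ksp = [Mg²⁺]^3[PO₄³⁻]^2 = (3s)^3 · (2s)^2 = 108s^5 = 1.69×10⁻²³
s = 1.09×10⁻⁵ M
[Mg²⁺] = 3s = 3.28×10⁻⁵ M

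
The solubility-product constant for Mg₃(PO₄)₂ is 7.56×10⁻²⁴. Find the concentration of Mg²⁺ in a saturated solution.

Mg₃(PO₄)₂(s) ⇌ 3 Mg²⁺(aq) + 2 PO₄³⁻(aq)
If s mol/L of Mg₃(PO₄)₂ dissolves, [Mg²⁺] = 3s and [PO₄³⁻] = 2s.
Ksp = [Mg²⁺]^3[PO₄³⁻]^2 = (3s)^3 · (2s)^2 = 108s^5 = 7.56×10⁻²⁴
s = 9.31×10⁻⁶ M
[Mg²⁺] = 3s = 2.79×10⁻⁵ M

2.79×10⁻⁵ M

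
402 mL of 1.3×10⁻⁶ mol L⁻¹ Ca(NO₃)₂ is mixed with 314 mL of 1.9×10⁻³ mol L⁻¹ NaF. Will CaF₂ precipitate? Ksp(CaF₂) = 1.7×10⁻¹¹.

No

Total volume after mixing = 402 + 314 = 716 mL.
[Ca²⁺] = (1.3×10⁻⁶)(402)/716 = 7.3×10⁻⁷ mol L⁻¹
[F⁻] = (1.9×10⁻³)(314)/716 = 8.3×10⁻⁴ mol L⁻¹
Q = [Ca²⁺][F⁻]^2 = 5.1×10⁻¹³
Q = 5.1×10⁻¹³ < Ksp = 1.7×10⁻¹¹, so the solution is unsaturated and no precipitate forms.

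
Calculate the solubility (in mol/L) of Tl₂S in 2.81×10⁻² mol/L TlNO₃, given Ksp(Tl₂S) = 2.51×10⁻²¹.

Tl₂S(s) ⇌ 2 Tl⁺(aq) + S²⁻(aq)
Let s be the solubility of Tl₂S here. The common ion gives [Tl⁺] ≈ 2.81×10⁻² mol/L, and [S²⁻] = s.
Ksp = [Tl⁺]^2[S²⁻] = (2.81×10⁻²)^2s
s = 2.51×10⁻²¹ / (2.81×10⁻²)^2 = 3.18×10⁻¹⁸
s = 3.18×10⁻¹⁸ mol/L

3.18×10⁻¹⁸ M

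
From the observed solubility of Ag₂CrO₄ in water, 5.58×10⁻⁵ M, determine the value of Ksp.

Ag₂CrO₄(s) ⇌ 2 Ag⁺(aq) + CrO₄²⁻(aq)
With molar solubility s: [Ag⁺] = 2s, [CrO₄²⁻] = s.
Ksp = [Ag⁺]^2[CrO₄²⁻] = (2s)^2 · s = 4s^3
Ksp = 4 × (5.58×10⁻⁵)^3 = 6.95×10⁻¹³

Ksp = 6.95×10⁻¹³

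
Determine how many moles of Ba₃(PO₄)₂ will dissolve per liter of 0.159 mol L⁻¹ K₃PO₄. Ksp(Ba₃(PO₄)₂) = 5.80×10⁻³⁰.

Ba₃(PO₄)₂(s) ⇌ 3 Ba²⁺(aq) + 2 PO₄³⁻(aq)
Let s be the solubility of Ba₃(PO₄)₂ here. The common ion gives [PO₄³⁻] ≈ 0.159 mol L⁻¹, and [Ba²⁺] = 3s.
Ksp = [Ba²⁺]^3[PO₄³⁻]^2 = (3s)^3(0.159)^2
(3s)^3 = 5.80×10⁻³⁰ / (0.159)^2 = 2.29×10⁻²⁸
s = 2.04×10⁻¹⁰ mol L⁻¹

2.04×10⁻¹⁰ M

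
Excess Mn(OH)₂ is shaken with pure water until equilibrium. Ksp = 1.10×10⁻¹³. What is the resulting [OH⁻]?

Mn(OH)₂(s) ⇌ Mn²⁺(aq) + 2 OH⁻(aq)
Call the molar solubility s, so that [Mn²⁺] = s and [OH⁻] = 2s.
Ksp = [Mn²⁺][OH⁻]^2 = s · (2s)^2 = 4s^3 = 1.10×10⁻¹³
s = 3.02×10⁻⁵ mol L⁻¹
[OH⁻] = 2s = 6.04×10⁻⁵ mol L⁻¹

6.04×10⁻⁵ M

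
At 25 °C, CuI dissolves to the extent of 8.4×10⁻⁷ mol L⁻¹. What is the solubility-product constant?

CuI(s) ⇌ Cu⁺(aq) + I⁻(aq)
With molar solubility s: [Cu⁺] = s, [I⁻] = s.
Ksp = [Cu⁺][I⁻] = s · s = s^2
Ksp = (8.4×10⁻⁷)^2 = 7.1×10⁻¹³

Ksp = 7.1×10⁻¹³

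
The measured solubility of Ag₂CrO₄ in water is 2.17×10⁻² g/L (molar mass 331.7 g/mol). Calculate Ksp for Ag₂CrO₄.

Molar solubility s = (2.17×10⁻² g/L) / (331.7 g/mol) = 6.5421×10⁻⁵ mol/L
Ag₂CrO₄(s) ⇌ 2 Ag⁺(aq) + CrO₄²⁻(aq)
Let s be the molar solubility. Then [Ag⁺] = 2s and [CrO₄²⁻] = s.
Ksp = [Ag⁺]^2[CrO₄²⁻] = (2s)^2 · s = 4s^3
Ksp = 4 × (6.5421×10⁻⁵)^3 = 1.12×10⁻¹²

Ksp = 1.12×10⁻¹²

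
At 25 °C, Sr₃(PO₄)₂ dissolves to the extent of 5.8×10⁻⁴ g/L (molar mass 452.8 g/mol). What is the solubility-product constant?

Ksp = 3.7×10⁻²⁸

Molar solubility s = (5.8×10⁻⁴ g/L) / (452.8 g/mol) = 1.281×10⁻⁶ mol/L
Sr₃(PO₄)₂(s) ⇌ 3 Sr²⁺(aq) + 2 PO₄³⁻(aq)
Call the molar solubility s, so that [Sr²⁺] = 3s and [PO₄³⁻] = 2s.
Ksp = [Sr²⁺]^3[PO₄³⁻]^2 = (3s)^3 · (2s)^2 = 108s^5
Ksp = 108 × (1.281×10⁻⁶)^5 = 3.7×10⁻²⁸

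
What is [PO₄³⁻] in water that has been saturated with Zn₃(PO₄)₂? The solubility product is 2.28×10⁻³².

3.68×10⁻⁷ M

Zn₃(PO₄)₂(s) ⇌ 3 Zn²⁺(aq) + 2 PO₄³⁻(aq)
Call the molar solubility s, so that [Zn²⁺] = 3s and [PO₄³⁻] = 2s.
Ksp = [Zn²⁺]^3[PO₄³⁻]^2 = (3s)^3 · (2s)^2 = 108s^5 = 2.28×10⁻³²
s = 1.84×10⁻⁷ mol L⁻¹
[PO₄³⁻] = 2s = 3.68×10⁻⁷ mol L⁻¹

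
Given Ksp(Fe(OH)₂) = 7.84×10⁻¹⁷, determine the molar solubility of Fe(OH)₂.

Fe(OH)₂(s) ⇌ Fe²⁺(aq) + 2 OH⁻(aq)
With molar solubility s: [Fe²⁺] = s, [OH⁻] = 2s.
Ksp = [Fe²⁺][OH⁻]^2 = s · (2s)^2 = 4s^3
4s^3 = 7.84×10⁻¹⁷  ⇒  s^3 = 1.96×10⁻¹⁷
s = (1.96×10⁻¹⁷)^(1/3) = 2.70×10⁻⁶ mol/L

2.70×10⁻⁶ M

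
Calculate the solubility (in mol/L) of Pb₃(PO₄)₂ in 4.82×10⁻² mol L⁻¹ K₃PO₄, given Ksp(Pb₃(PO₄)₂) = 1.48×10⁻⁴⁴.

Pb₃(PO₄)₂(s) ⇌ 3 Pb²⁺(aq) + 2 PO₄³⁻(aq)
The solution already contains PO₄³⁻ at 4.82×10⁻² mol L⁻¹. Let s be the molar solubility of Pb₃(PO₄)₂.
[PO₄³⁻] ≈ 4.82×10⁻² mol L⁻¹ (common ion dominates); [Pb²⁺] = 3s.
Ksp = [Pb²⁺]^3[PO₄³⁻]^2 = (3s)^3(4.82×10⁻²)^2
(3s)^3 = 1.48×10⁻⁴⁴ / (4.82×10⁻²)^2 = 6.37×10⁻⁴²
s = 6.18×10⁻¹⁵ mol L⁻¹

6.18×10⁻¹⁵ M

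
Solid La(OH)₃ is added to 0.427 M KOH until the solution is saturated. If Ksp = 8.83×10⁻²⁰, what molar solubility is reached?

1.13×10⁻¹⁸ M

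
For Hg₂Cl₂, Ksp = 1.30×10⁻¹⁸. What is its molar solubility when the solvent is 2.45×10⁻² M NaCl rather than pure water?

Hg₂Cl₂(s) ⇌ Hg₂²⁺(aq) + 2 Cl⁻(aq)
The solution already contains Cl⁻ at 2.45×10⁻² M. Let s be the molar solubility of Hg₂Cl₂.
[Cl⁻] ≈ 2.45×10⁻² M (common ion dominates); [Hg₂²⁺] = s.
Ksp = [Hg₂²⁺][Cl⁻]^2 = s(2.45×10⁻²)^2
s = 1.30×10⁻¹⁸ / (2.45×10⁻²)^2 = 2.17×10⁻¹⁵
s = 2.17×10⁻¹⁵ M

2.17×10⁻¹⁵ M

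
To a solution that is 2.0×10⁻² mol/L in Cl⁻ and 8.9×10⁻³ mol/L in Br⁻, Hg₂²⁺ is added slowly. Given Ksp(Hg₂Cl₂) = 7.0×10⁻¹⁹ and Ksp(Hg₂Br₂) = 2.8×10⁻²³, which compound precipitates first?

Precipitation begins when Q = Ksp.
For Hg₂Cl₂: [Hg₂²⁺] = (Ksp/[Cl⁻]^2) = 1.8×10⁻¹⁵ mol/L
For Hg₂Br₂: [Hg₂²⁺] = (Ksp/[Br⁻]^2) = 3.5×10⁻¹⁹ mol/L
Since Hg₂Br₂ needs less Hg₂²⁺ to reach saturation, it precipitates first.

Hg₂Br₂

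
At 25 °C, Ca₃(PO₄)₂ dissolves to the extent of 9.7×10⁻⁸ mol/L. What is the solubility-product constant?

Ca₃(PO₄)₂(s) ⇌ 3 Ca²⁺(aq) + 2 PO₄³⁻(aq)
Let s be the molar solubility. Then [Ca²⁺] = 3s and [PO₄³⁻] = 2s.
Ksp = [Ca²⁺]^3[PO₄³⁻]^2 = (3s)^3 · (2s)^2 = 108s^5
Ksp = 108 × (9.7×10⁻⁸)^5 = 9.3×10⁻³⁴

Ksp = 9.3×10⁻³⁴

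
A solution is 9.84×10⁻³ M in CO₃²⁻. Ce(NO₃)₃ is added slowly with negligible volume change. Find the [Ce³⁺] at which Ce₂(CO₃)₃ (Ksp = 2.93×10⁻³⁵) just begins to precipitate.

5.55×10⁻¹⁵ M

A salt starts to precipitate once the ion product Q reaches its Ksp.
Ce₂(CO₃)₃(s) ⇌ 2 Ce³⁺(aq) + 3 CO₃²⁻(aq)
Ksp = [Ce³⁺]^2[CO₃²⁻]^3 = [Ce³⁺]^2(9.84×10⁻³)^3
[Ce³⁺]^2 = 2.93×10⁻³⁵ / (9.84×10⁻³)^3 = 3.08×10⁻²⁹
[Ce³⁺] = 5.55×10⁻¹⁵ M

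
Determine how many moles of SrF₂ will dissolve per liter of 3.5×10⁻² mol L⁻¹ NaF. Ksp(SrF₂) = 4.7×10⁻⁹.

3.8×10⁻⁶ M

SrF₂(s) ⇌ Sr²⁺(aq) + 2 F⁻(aq)
F⁻ is already present at 3.5×10⁻² mol L⁻¹. If s mol/L of SrF₂ dissolves, [Sr²⁺] = s while [F⁻] ≈ 3.5×10⁻² mol L⁻¹.
Ksp = [Sr²⁺][F⁻]^2 = s(3.5×10⁻²)^2
s = 4.7×10⁻⁹ / (3.5×10⁻²)^2 = 3.8×10⁻⁶
s = 3.8×10⁻⁶ mol L⁻¹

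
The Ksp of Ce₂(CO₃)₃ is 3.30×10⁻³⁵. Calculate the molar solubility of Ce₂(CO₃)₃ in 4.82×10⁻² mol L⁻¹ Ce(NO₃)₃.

Ce₂(CO₃)₃(s) ⇌ 2 Ce³⁺(aq) + 3 CO₃²⁻(aq)
With Ce³⁺ already at 4.82×10⁻² mol L⁻¹ and s small, take [Ce³⁺] ≈ 4.82×10⁻² mol L⁻¹ and [CO₃²⁻] = 3s.
Ksp = [Ce³⁺]^2[CO₃²⁻]^3 = (4.82×10⁻²)^2(3s)^3
(3s)^3 = 3.30×10⁻³⁵ / (4.82×10⁻²)^2 = 1.42×10⁻³²
s = 8.07×10⁻¹² mol L⁻¹

8.07×10⁻¹² M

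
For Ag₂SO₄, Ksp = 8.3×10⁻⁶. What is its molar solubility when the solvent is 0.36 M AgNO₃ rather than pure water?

6.4×10⁻⁵ M

Ag₂SO₄(s) ⇌ 2 Ag⁺(aq) + SO₄²⁻(aq)
The solution already contains Ag⁺ at 0.36 M. Let s be the molar solubility of Ag₂SO₄.
[Ag⁺] ≈ 0.36 M (common ion dominates); [SO₄²⁻] = s.
Ksp = [Ag⁺]^2[SO₄²⁻] = (0.36)^2s
s = 8.3×10⁻⁶ / (0.36)^2 = 6.4×10⁻⁵
s = 6.4×10⁻⁵ M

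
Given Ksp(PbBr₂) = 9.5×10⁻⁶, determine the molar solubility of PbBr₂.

PbBr₂(s) ⇌ Pb²⁺(aq) + 2 Br⁻(aq)
With molar solubility s: [Pb²⁺] = s, [Br⁻] = 2s.
Ksp = [Pb²⁺][Br⁻]^2 = s · (2s)^2 = 4s^3
4s^3 = 9.5×10⁻⁶  ⇒  s^3 = 2.4×10⁻⁶
Taking the 3rd root, s = 1.3×10⁻² M.

1.3×10⁻² M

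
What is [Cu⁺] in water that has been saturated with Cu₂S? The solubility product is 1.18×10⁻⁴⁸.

Cu₂S(s) ⇌ 2 Cu⁺(aq) + S²⁻(aq)
For each mole of Cu₂S that dissolves per liter, [Cu⁺] = 2s and [S²⁻] = s; let s denote this solubility.
Ksp = [Cu⁺]^2[S²⁻] = (2s)^2 · s = 4s^3 = 1.18×10⁻⁴⁸
s = 6.66×10⁻¹⁷ mol L⁻¹
[Cu⁺] = 2s = 1.33×10⁻¹⁶ mol L⁻¹

1.33×10⁻¹⁶ M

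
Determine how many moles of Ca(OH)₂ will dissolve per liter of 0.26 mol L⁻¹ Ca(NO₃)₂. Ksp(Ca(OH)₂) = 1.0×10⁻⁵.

3.1×10⁻³ M

Ca(OH)₂(s) ⇌ Ca²⁺(aq) + 2 OH⁻(aq)
Ca²⁺ is already present at 0.26 mol L⁻¹. If s mol/L of Ca(OH)₂ dissolves, [OH⁻] = 2s while [Ca²⁺] ≈ 0.26 mol L⁻¹.
Ksp = [Ca²⁺][OH⁻]^2 = (0.26)(2s)^2
(2s)^2 = 1.0×10⁻⁵ / (0.26) = 3.8×10⁻⁵
s = 3.1×10⁻³ mol L⁻¹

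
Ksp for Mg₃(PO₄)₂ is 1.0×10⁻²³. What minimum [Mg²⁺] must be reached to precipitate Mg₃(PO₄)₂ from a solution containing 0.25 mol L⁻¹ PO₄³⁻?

Precipitation of each salt begins when its ion product equals Ksp.
Mg₃(PO₄)₂(s) ⇌ 3 Mg²⁺(aq) + 2 PO₄³⁻(aq)
Ksp = [Mg²⁺]^3[PO₄³⁻]^2 = [Mg²⁺]^3(0.25)^2
[Mg²⁺]^3 = 1.0×10⁻²³ / (0.25)^2 = 1.6×10⁻²²
[Mg²⁺] = 5.4×10⁻⁸ mol L⁻¹

5.4×10⁻⁸ M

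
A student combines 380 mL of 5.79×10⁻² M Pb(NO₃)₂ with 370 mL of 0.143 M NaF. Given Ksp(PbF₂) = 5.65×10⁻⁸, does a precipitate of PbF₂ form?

The combined volume is 750 mL.
[Pb²⁺] = (5.79×10⁻²)(380)/750 = 2.93×10⁻² M
[F⁻] = (0.143)(370)/750 = 7.05×10⁻² M
Q = [Pb²⁺][F⁻]^2 = 1.46×10⁻⁴
Because Q > Ksp (1.46×10⁻⁴ vs 5.65×10⁻⁸), a precipitate of PbF₂ forms.

Yes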